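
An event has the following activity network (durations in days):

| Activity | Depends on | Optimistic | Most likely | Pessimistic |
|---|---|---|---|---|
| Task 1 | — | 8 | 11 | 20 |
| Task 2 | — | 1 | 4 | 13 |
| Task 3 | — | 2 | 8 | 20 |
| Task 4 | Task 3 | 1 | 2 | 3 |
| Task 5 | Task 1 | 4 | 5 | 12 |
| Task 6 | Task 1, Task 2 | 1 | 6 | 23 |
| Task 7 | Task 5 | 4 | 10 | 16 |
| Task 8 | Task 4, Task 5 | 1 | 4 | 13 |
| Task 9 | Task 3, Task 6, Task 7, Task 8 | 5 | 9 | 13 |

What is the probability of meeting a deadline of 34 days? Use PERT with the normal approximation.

0.189

te_Task 1 = (8 + 4·11 + 20)/6 = 72/6 = 12; σ²_Task 1 = ((20−8)/6)² = 4.000
te_Task 2 = (1 + 4·4 + 13)/6 = 30/6 = 5; σ²_Task 2 = ((13−1)/6)² = 4.000
te_Task 3 = (2 + 4·8 + 20)/6 = 54/6 = 9; σ²_Task 3 = ((20−2)/6)² = 9.000
te_Task 4 = (1 + 4·2 + 3)/6 = 12/6 = 2; σ²_Task 4 = ((3−1)/6)² = 0.111
te_Task 5 = (4 + 4·5 + 12)/6 = 36/6 = 6; σ²_Task 5 = ((12−4)/6)² = 1.778
te_Task 6 = (1 + 4·6 + 23)/6 = 48/6 = 8; σ²_Task 6 = ((23−1)/6)² = 13.444
te_Task 7 = (4 + 4·10 + 16)/6 = 60/6 = 10; σ²_Task 7 = ((16−4)/6)² = 4.000
te_Task 8 = (1 + 4·4 + 13)/6 = 30/6 = 5; σ²_Task 8 = ((13−1)/6)² = 4.000
te_Task 9 = (5 + 4·9 + 13)/6 = 54/6 = 9; σ²_Task 9 = ((13−5)/6)² = 1.778

Forward pass:
ES_Task 1 = 0; EF_Task 1 = 12
ES_Task 2 = 0; EF_Task 2 = 5
ES_Task 3 = 0; EF_Task 3 = 9
ES_Task 4 = 9; EF_Task 4 = 9+2 = 11
ES_Task 5 = 12; EF_Task 5 = 12+6 = 18
ES_Task 6 = max(EF_Task 1=12, EF_Task 2=5) = 12; EF_Task 6 = 12+8 = 20
ES_Task 7 = 18; EF_Task 7 = 18+10 = 28
ES_Task 8 = max(EF_Task 4=11, EF_Task 5=18) = 18; EF_Task 8 = 18+5 = 23
ES_Task 9 = max(EF_Task 3=9, EF_Task 6=20, EF_Task 7=28, EF_Task 8=23) = 28; EF_Task 9 = 28+9 = 37
Expected project duration μ = 37 days. Critical path: Task 1 → Task 5 → Task 7 → Task 9.

Variance along critical path = 4.000 + 1.778 + 4.000 + 1.778 = 11.556; σ = √11.556 = 3.399 days.
Z = (34 − 37) / 3.399 = -0.883
P(T ≤ 34) = Φ(-0.883) ≈ 0.189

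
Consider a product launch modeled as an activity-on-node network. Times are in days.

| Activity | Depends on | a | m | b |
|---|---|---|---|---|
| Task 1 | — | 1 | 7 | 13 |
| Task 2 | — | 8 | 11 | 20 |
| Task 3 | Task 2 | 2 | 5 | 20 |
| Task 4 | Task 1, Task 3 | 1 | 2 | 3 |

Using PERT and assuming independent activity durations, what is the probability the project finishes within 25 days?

te_Task 1 = (1 + 4·7 + 13)/6 = 42/6 = 7; σ²_Task 1 = ((13−1)/6)² = 4.000
te_Task 2 = (8 + 4·11 + 20)/6 = 72/6 = 12; σ²_Task 2 = ((20−8)/6)² = 4.000
te_Task 3 = (2 + 4·5 + 20)/6 = 42/6 = 7; σ²_Task 3 = ((20−2)/6)² = 9.000
te_Task 4 = (1 + 4·2 + 3)/6 = 12/6 = 2; σ²_Task 4 = ((3−1)/6)² = 0.111

Forward pass:
ES_Task 1 = 0; EF_Task 1 = 7
ES_Task 2 = 0; EF_Task 2 = 12
ES_Task 3 = 12; EF_Task 3 = 12+7 = 19
ES_Task 4 = max(EF_Task 1=7, EF_Task 3=19) = 19; EF_Task 4 = 19+2 = 21
Expected project duration μ = 21 days. Critical path: Task 2 → Task 3 → Task 4.

Variance along critical path = 4.000 + 9.000 + 0.111 = 13.111; σ = √13.111 = 3.621 days.
Z = (25 − 21) / 3.621 = 1.105
P(T ≤ 25) = Φ(1.105) ≈ 0.865

0.865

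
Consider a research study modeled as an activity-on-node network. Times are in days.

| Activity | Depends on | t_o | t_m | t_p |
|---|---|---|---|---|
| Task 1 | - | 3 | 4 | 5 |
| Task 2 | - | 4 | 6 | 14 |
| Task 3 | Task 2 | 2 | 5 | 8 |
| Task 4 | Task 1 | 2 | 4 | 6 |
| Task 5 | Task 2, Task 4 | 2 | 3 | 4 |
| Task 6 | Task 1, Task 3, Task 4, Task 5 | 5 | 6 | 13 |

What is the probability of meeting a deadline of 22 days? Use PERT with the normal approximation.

te_Task 1 = (3 + 4·4 + 5)/6 = 24/6 = 4; σ²_Task 1 = ((5−3)/6)² = 0.111
te_Task 2 = (4 + 4·6 + 14)/6 = 42/6 = 7; σ²_Task 2 = ((14−4)/6)² = 2.778
te_Task 3 = (2 + 4·5 + 8)/6 = 30/6 = 5; σ²_Task 3 = ((8−2)/6)² = 1.000
te_Task 4 = (2 + 4·4 + 6)/6 = 24/6 = 4; σ²_Task 4 = ((6−2)/6)² = 0.444
te_Task 5 = (2 + 4·3 + 4)/6 = 18/6 = 3; σ²_Task 5 = ((4−2)/6)² = 0.111
te_Task 6 = (5 + 4·6 + 13)/6 = 42/6 = 7; σ²_Task 6 = ((13−5)/6)² = 1.778

Forward pass:
ES_Task 1 = 0; EF_Task 1 = 4
ES_Task 2 = 0; EF_Task 2 = 7
ES_Task 3 = 7; EF_Task 3 = 7+5 = 12
ES_Task 4 = 4; EF_Task 4 = 4+4 = 8
ES_Task 5 = max(EF_Task 2=7, EF_Task 4=8) = 8; EF_Task 5 = 8+3 = 11
ES_Task 6 = max(EF_Task 1=4, EF_Task 3=12, EF_Task 4=8, EF_Task 5=11) = 12; EF_Task 6 = 12+7 = 19
Expected project duration μ = 19 days. Critical path: Task 2 → Task 3 → Task 6.

Variance along critical path = 2.778 + 1.000 + 1.778 = 5.556; σ = √5.556 = 2.357 days.
Z = (22 − 19) / 2.357 = 1.273
P(T ≤ 22) = Φ(1.273) ≈ 0.898

0.898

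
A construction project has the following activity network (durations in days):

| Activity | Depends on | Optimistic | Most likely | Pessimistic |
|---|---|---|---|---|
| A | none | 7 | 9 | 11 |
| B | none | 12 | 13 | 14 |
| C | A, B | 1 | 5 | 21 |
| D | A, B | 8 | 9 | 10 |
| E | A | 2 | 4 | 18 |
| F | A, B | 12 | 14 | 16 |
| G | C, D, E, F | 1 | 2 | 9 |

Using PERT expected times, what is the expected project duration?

30 days

te_A = (7 + 4·9 + 11)/6 = 54/6 = 9
te_B = (12 + 4·13 + 14)/6 = 78/6 = 13
te_C = (1 + 4·5 + 21)/6 = 42/6 = 7
te_D = (8 + 4·9 + 10)/6 = 54/6 = 9
te_E = (2 + 4·4 + 18)/6 = 36/6 = 6
te_F = (12 + 4·14 + 16)/6 = 84/6 = 14
te_G = (1 + 4·2 + 9)/6 = 18/6 = 3

Forward pass:
ES_A = 0; EF_A = 9
ES_B = 0; EF_B = 13
ES_C = max(EF_A=9, EF_B=13) = 13; EF_C = 13+7 = 20
ES_D = max(EF_A=9, EF_B=13) = 13; EF_D = 13+9 = 22
ES_E = 9; EF_E = 9+6 = 15
ES_F = max(EF_A=9, EF_B=13) = 13; EF_F = 13+14 = 27
ES_G = max(EF_C=20, EF_D=22, EF_E=15, EF_F=27) = 27; EF_G = 27+3 = 30
Expected project duration μ = 30 days. Critical path: B → F → G.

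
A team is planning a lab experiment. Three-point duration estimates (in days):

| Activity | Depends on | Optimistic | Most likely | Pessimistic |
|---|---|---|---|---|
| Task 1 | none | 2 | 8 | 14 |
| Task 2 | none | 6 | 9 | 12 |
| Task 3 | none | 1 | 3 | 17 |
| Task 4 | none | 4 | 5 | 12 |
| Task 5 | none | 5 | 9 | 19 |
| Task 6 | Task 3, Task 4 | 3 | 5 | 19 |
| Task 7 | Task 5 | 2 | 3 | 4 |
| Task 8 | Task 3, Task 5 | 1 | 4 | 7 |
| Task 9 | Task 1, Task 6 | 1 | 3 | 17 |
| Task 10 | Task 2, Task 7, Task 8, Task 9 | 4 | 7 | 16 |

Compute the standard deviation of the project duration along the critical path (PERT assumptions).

te_Task 1 = (2 + 4·8 + 14)/6 = 48/6 = 8; σ²_Task 1 = ((14−2)/6)² = 4.000
te_Task 2 = (6 + 4·9 + 12)/6 = 54/6 = 9; σ²_Task 2 = ((12−6)/6)² = 1.000
te_Task 3 = (1 + 4·3 + 17)/6 = 30/6 = 5; σ²_Task 3 = ((17−1)/6)² = 7.111
te_Task 4 = (4 + 4·5 + 12)/6 = 36/6 = 6; σ²_Task 4 = ((12−4)/6)² = 1.778
te_Task 5 = (5 + 4·9 + 19)/6 = 60/6 = 10; σ²_Task 5 = ((19−5)/6)² = 5.444
te_Task 6 = (3 + 4·5 + 19)/6 = 42/6 = 7; σ²_Task 6 = ((19−3)/6)² = 7.111
te_Task 7 = (2 + 4·3 + 4)/6 = 18/6 = 3; σ²_Task 7 = ((4−2)/6)² = 0.111
te_Task 8 = (1 + 4·4 + 7)/6 = 24/6 = 4; σ²_Task 8 = ((7−1)/6)² = 1.000
te_Task 9 = (1 + 4·3 + 17)/6 = 30/6 = 5; σ²_Task 9 = ((17−1)/6)² = 7.111
te_Task 10 = (4 + 4·7 + 16)/6 = 48/6 = 8; σ²_Task 10 = ((16−4)/6)² = 4.000

Forward pass:
ES_Task 1 = 0; EF_Task 1 = 8
ES_Task 2 = 0; EF_Task 2 = 9
ES_Task 3 = 0; EF_Task 3 = 5
ES_Task 4 = 0; EF_Task 4 = 6
ES_Task 5 = 0; EF_Task 5 = 10
ES_Task 6 = max(EF_Task 3=5, EF_Task 4=6) = 6; EF_Task 6 = 6+7 = 13
ES_Task 7 = 10; EF_Task 7 = 10+3 = 13
ES_Task 8 = max(EF_Task 3=5, EF_Task 5=10) = 10; EF_Task 8 = 10+4 = 14
ES_Task 9 = max(EF_Task 1=8, EF_Task 6=13) = 13; EF_Task 9 = 13+5 = 18
ES_Task 10 = max(EF_Task 2=9, EF_Task 7=13, EF_Task 8=14, EF_Task 9=18) = 18; EF_Task 10 = 18+8 = 26
Expected project duration μ = 26 days. Critical path: Task 4 → Task 6 → Task 9 → Task 10.

Variance along critical path = 1.778 + 7.111 + 7.111 + 4.000 = 20.000
σ = √20.000 = 4.472 days

4.47 days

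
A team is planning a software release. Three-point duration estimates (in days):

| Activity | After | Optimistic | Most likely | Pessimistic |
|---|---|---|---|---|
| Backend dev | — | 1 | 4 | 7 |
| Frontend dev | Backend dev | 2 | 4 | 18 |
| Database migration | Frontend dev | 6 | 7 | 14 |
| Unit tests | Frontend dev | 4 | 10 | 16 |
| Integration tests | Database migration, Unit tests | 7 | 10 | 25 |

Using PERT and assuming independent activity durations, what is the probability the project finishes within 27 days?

te_Backend dev = (1 + 4·4 + 7)/6 = 24/6 = 4; σ²_Backend dev = ((7−1)/6)² = 1.000
te_Frontend dev = (2 + 4·4 + 18)/6 = 36/6 = 6; σ²_Frontend dev = ((18−2)/6)² = 7.111
te_Database migration = (6 + 4·7 + 14)/6 = 48/6 = 8; σ²_Database migration = ((14−6)/6)² = 1.778
te_Unit tests = (4 + 4·10 + 16)/6 = 60/6 = 10; σ²_Unit tests = ((16−4)/6)² = 4.000
te_Integration tests = (7 + 4·10 + 25)/6 = 72/6 = 12; σ²_Integration tests = ((25−7)/6)² = 9.000

Forward pass:
ES_Backend dev = 0; EF_Backend dev = 4
ES_Frontend dev = 4; EF_Frontend dev = 4+6 = 10
ES_Database migration = 10; EF_Database migration = 10+8 = 18
ES_Unit tests = 10; EF_Unit tests = 10+10 = 20
ES_Integration tests = max(EF_Database migration=18, EF_Unit tests=20) = 20; EF_Integration tests = 20+12 = 32
Expected project duration μ = 32 days. Critical path: Backend dev → Frontend dev → Unit tests → Integration tests.

Variance along critical path = 1.000 + 7.111 + 4.000 + 9.000 = 21.111; σ = √21.111 = 4.595 days.
Z = (27 − 32) / 4.595 = -1.088
P(T ≤ 27) = Φ(-1.088) ≈ 0.138

0.138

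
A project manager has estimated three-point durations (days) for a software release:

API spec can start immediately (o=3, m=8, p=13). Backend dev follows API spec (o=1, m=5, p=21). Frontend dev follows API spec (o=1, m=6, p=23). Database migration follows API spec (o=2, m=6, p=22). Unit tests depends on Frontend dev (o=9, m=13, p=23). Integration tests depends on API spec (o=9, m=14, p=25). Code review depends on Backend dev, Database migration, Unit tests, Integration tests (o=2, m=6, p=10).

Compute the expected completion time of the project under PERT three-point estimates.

te_API spec = (3 + 4·8 + 13)/6 = 48/6 = 8
te_Backend dev = (1 + 4·5 + 21)/6 = 42/6 = 7
te_Frontend dev = (1 + 4·6 + 23)/6 = 48/6 = 8
te_Database migration = (2 + 4·6 + 22)/6 = 48/6 = 8
te_Unit tests = (9 + 4·13 + 23)/6 = 84/6 = 14
te_Integration tests = (9 + 4·14 + 25)/6 = 90/6 = 15
te_Code review = (2 + 4·6 + 10)/6 = 36/6 = 6

Forward pass:
ES_API spec = 0; EF_API spec = 8
ES_Backend dev = 8; EF_Backend dev = 8+7 = 15
ES_Frontend dev = 8; EF_Frontend dev = 8+8 = 16
ES_Database migration = 8; EF_Database migration = 8+8 = 16
ES_Unit tests = 16; EF_Unit tests = 16+14 = 30
ES_Integration tests = 8; EF_Integration tests = 8+15 = 23
ES_Code review = max(EF_Backend dev=15, EF_Database migration=16, EF_Unit tests=30, EF_Integration tests=23) = 30; EF_Code review = 30+6 = 36
Expected project duration μ = 36 days. Critical path: API spec → Frontend dev → Unit tests → Code review.

36 days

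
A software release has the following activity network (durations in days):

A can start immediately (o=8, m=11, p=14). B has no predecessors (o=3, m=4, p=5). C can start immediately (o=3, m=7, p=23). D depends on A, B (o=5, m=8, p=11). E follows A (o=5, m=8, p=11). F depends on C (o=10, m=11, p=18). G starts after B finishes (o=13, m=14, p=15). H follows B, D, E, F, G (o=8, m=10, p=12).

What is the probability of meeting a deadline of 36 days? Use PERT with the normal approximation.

te_A = (8 + 4·11 + 14)/6 = 66/6 = 11; σ²_A = ((14−8)/6)² = 1.000
te_B = (3 + 4·4 + 5)/6 = 24/6 = 4; σ²_B = ((5−3)/6)² = 0.111
te_C = (3 + 4·7 + 23)/6 = 54/6 = 9; σ²_C = ((23−3)/6)² = 11.111
te_D = (5 + 4·8 + 11)/6 = 48/6 = 8; σ²_D = ((11−5)/6)² = 1.000
te_E = (5 + 4·8 + 11)/6 = 48/6 = 8; σ²_E = ((11−5)/6)² = 1.000
te_F = (10 + 4·11 + 18)/6 = 72/6 = 12; σ²_F = ((18−10)/6)² = 1.778
te_G = (13 + 4·14 + 15)/6 = 84/6 = 14; σ²_G = ((15−13)/6)² = 0.111
te_H = (8 + 4·10 + 12)/6 = 60/6 = 10; σ²_H = ((12−8)/6)² = 0.444

Forward pass:
ES_A = 0; EF_A = 11
ES_B = 0; EF_B = 4
ES_C = 0; EF_C = 9
ES_D = max(EF_A=11, EF_B=4) = 11; EF_D = 11+8 = 19
ES_E = 11; EF_E = 11+8 = 19
ES_F = 9; EF_F = 9+12 = 21
ES_G = 4; EF_G = 4+14 = 18
ES_H = max(EF_B=4, EF_D=19, EF_E=19, EF_F=21, EF_G=18) = 21; EF_H = 21+10 = 31
Expected project duration μ = 31 days. Critical path: C → F → H.

Variance along critical path = 11.111 + 1.778 + 0.444 = 13.333; σ = √13.333 = 3.651 days.
Z = (36 − 31) / 3.651 = 1.369
P(T ≤ 36) = Φ(1.369) ≈ 0.915

0.915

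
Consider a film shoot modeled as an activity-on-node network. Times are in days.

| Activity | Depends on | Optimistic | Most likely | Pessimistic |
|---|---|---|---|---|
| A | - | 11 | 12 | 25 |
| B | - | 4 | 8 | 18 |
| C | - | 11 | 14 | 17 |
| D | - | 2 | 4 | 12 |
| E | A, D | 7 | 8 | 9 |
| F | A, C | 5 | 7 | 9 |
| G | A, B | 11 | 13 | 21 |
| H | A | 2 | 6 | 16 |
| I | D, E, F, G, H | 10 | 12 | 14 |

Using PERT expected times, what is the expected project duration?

40 days

te_A = (11 + 4·12 + 25)/6 = 84/6 = 14
te_B = (4 + 4·8 + 18)/6 = 54/6 = 9
te_C = (11 + 4·14 + 17)/6 = 84/6 = 14
te_D = (2 + 4·4 + 12)/6 = 30/6 = 5
te_E = (7 + 4·8 + 9)/6 = 48/6 = 8
te_F = (5 + 4·7 + 9)/6 = 42/6 = 7
te_G = (11 + 4·13 + 21)/6 = 84/6 = 14
te_H = (2 + 4·6 + 16)/6 = 42/6 = 7
te_I = (10 + 4·12 + 14)/6 = 72/6 = 12

Forward pass:
ES_A = 0; EF_A = 14
ES_B = 0; EF_B = 9
ES_C = 0; EF_C = 14
ES_D = 0; EF_D = 5
ES_E = max(EF_A=14, EF_D=5) = 14; EF_E = 14+8 = 22
ES_F = max(EF_A=14, EF_C=14) = 14; EF_F = 14+7 = 21
ES_G = max(EF_A=14, EF_B=9) = 14; EF_G = 14+14 = 28
ES_H = 14; EF_H = 14+7 = 21
ES_I = max(EF_D=5, EF_E=22, EF_F=21, EF_G=28, EF_H=21) = 28; EF_I = 28+12 = 40
Expected project duration μ = 40 days. Critical path: A → G → I.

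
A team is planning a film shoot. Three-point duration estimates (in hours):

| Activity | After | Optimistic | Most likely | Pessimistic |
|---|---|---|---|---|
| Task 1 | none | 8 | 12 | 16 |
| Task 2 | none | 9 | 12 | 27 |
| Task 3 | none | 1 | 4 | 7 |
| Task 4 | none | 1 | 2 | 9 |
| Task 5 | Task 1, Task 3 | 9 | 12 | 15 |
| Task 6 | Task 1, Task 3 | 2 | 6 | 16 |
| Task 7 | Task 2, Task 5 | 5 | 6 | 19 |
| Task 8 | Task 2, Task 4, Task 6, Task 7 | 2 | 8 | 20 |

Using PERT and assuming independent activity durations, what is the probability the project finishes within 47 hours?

0.926

te_Task 1 = (8 + 4·12 + 16)/6 = 72/6 = 12; σ²_Task 1 = ((16−8)/6)² = 1.778
te_Task 2 = (9 + 4·12 + 27)/6 = 84/6 = 14; σ²_Task 2 = ((27−9)/6)² = 9.000
te_Task 3 = (1 + 4·4 + 7)/6 = 24/6 = 4; σ²_Task 3 = ((7−1)/6)² = 1.000
te_Task 4 = (1 + 4·2 + 9)/6 = 18/6 = 3; σ²_Task 4 = ((9−1)/6)² = 1.778
te_Task 5 = (9 + 4·12 + 15)/6 = 72/6 = 12; σ²_Task 5 = ((15−9)/6)² = 1.000
te_Task 6 = (2 + 4·6 + 16)/6 = 42/6 = 7; σ²_Task 6 = ((16−2)/6)² = 5.444
te_Task 7 = (5 + 4·6 + 19)/6 = 48/6 = 8; σ²_Task 7 = ((19−5)/6)² = 5.444
te_Task 8 = (2 + 4·8 + 20)/6 = 54/6 = 9; σ²_Task 8 = ((20−2)/6)² = 9.000

Forward pass:
ES_Task 1 = 0; EF_Task 1 = 12
ES_Task 2 = 0; EF_Task 2 = 14
ES_Task 3 = 0; EF_Task 3 = 4
ES_Task 4 = 0; EF_Task 4 = 3
ES_Task 5 = max(EF_Task 1=12, EF_Task 3=4) = 12; EF_Task 5 = 12+12 = 24
ES_Task 6 = max(EF_Task 1=12, EF_Task 3=4) = 12; EF_Task 6 = 12+7 = 19
ES_Task 7 = max(EF_Task 2=14, EF_Task 5=24) = 24; EF_Task 7 = 24+8 = 32
ES_Task 8 = max(EF_Task 2=14, EF_Task 4=3, EF_Task 6=19, EF_Task 7=32) = 32; EF_Task 8 = 32+9 = 41
Expected project duration μ = 41 hours. Critical path: Task 1 → Task 5 → Task 7 → Task 8.

Variance along critical path = 1.778 + 1.000 + 5.444 + 9.000 = 17.222; σ = √17.222 = 4.150 hours.
Z = (47 − 41) / 4.150 = 1.446
P(T ≤ 47) = Φ(1.446) ≈ 0.926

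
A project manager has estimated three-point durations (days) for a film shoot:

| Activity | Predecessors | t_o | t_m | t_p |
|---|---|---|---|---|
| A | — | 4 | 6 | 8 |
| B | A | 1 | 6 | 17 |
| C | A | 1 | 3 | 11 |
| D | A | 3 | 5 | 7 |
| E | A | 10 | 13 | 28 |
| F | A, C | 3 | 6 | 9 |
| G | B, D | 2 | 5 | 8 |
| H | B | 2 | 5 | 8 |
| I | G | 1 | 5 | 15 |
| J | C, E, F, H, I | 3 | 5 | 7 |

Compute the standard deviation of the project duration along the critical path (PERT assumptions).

3.80 days

te_A = (4 + 4·6 + 8)/6 = 36/6 = 6; σ²_A = ((8−4)/6)² = 0.444
te_B = (1 + 4·6 + 17)/6 = 42/6 = 7; σ²_B = ((17−1)/6)² = 7.111
te_C = (1 + 4·3 + 11)/6 = 24/6 = 4; σ²_C = ((11−1)/6)² = 2.778
te_D = (3 + 4·5 + 7)/6 = 30/6 = 5; σ²_D = ((7−3)/6)² = 0.444
te_E = (10 + 4·13 + 28)/6 = 90/6 = 15; σ²_E = ((28−10)/6)² = 9.000
te_F = (3 + 4·6 + 9)/6 = 36/6 = 6; σ²_F = ((9−3)/6)² = 1.000
te_G = (2 + 4·5 + 8)/6 = 30/6 = 5; σ²_G = ((8−2)/6)² = 1.000
te_H = (2 + 4·5 + 8)/6 = 30/6 = 5; σ²_H = ((8−2)/6)² = 1.000
te_I = (1 + 4·5 + 15)/6 = 36/6 = 6; σ²_I = ((15−1)/6)² = 5.444
te_J = (3 + 4·5 + 7)/6 = 30/6 = 5; σ²_J = ((7−3)/6)² = 0.444

Forward pass:
ES_A = 0; EF_A = 6
ES_B = 6; EF_B = 6+7 = 13
ES_C = 6; EF_C = 6+4 = 10
ES_D = 6; EF_D = 6+5 = 11
ES_E = 6; EF_E = 6+15 = 21
ES_F = max(EF_A=6, EF_C=10) = 10; EF_F = 10+6 = 16
ES_G = max(EF_B=13, EF_D=11) = 13; EF_G = 13+5 = 18
ES_H = 13; EF_H = 13+5 = 18
ES_I = 18; EF_I = 18+6 = 24
ES_J = max(EF_C=10, EF_E=21, EF_F=16, EF_H=18, EF_I=24) = 24; EF_J = 24+5 = 29
Expected project duration μ = 29 days. Critical path: A → B → G → I → J.

Variance along critical path = 0.444 + 7.111 + 1.000 + 5.444 + 0.444 = 14.444
σ = √14.444 = 3.801 days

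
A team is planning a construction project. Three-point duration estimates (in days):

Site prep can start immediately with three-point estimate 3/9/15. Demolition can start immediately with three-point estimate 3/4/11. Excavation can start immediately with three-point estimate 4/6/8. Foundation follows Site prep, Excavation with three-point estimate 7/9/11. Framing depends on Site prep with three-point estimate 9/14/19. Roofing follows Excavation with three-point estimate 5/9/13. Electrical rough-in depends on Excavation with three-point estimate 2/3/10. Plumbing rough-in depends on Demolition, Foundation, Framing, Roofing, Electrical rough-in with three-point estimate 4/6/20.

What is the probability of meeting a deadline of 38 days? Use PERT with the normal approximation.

0.970

te_Site prep = (3 + 4·9 + 15)/6 = 54/6 = 9; σ²_Site prep = ((15−3)/6)² = 4.000
te_Demolition = (3 + 4·4 + 11)/6 = 30/6 = 5; σ²_Demolition = ((11−3)/6)² = 1.778
te_Excavation = (4 + 4·6 + 8)/6 = 36/6 = 6; σ²_Excavation = ((8−4)/6)² = 0.444
te_Foundation = (7 + 4·9 + 11)/6 = 54/6 = 9; σ²_Foundation = ((11−7)/6)² = 0.444
te_Framing = (9 + 4·14 + 19)/6 = 84/6 = 14; σ²_Framing = ((19−9)/6)² = 2.778
te_Roofing = (5 + 4·9 + 13)/6 = 54/6 = 9; σ²_Roofing = ((13−5)/6)² = 1.778
te_Electrical rough-in = (2 + 4·3 + 10)/6 = 24/6 = 4; σ²_Electrical rough-in = ((10−2)/6)² = 1.778
te_Plumbing rough-in = (4 + 4·6 + 20)/6 = 48/6 = 8; σ²_Plumbing rough-in = ((20−4)/6)² = 7.111

Forward pass:
ES_Site prep = 0; EF_Site prep = 9
ES_Demolition = 0; EF_Demolition = 5
ES_Excavation = 0; EF_Excavation = 6
ES_Foundation = max(EF_Site prep=9, EF_Excavation=6) = 9; EF_Foundation = 9+9 = 18
ES_Framing = 9; EF_Framing = 9+14 = 23
ES_Roofing = 6; EF_Roofing = 6+9 = 15
ES_Electrical rough-in = 6; EF_Electrical rough-in = 6+4 = 10
ES_Plumbing rough-in = max(EF_Demolition=5, EF_Foundation=18, EF_Framing=23, EF_Roofing=15, EF_Electrical rough-in=10) = 23; EF_Plumbing rough-in = 23+8 = 31
Expected project duration μ = 31 days. Critical path: Site prep → Framing → Plumbing rough-in.

Variance along critical path = 4.000 + 2.778 + 7.111 = 13.889; σ = √13.889 = 3.727 days.
Z = (38 − 31) / 3.727 = 1.878
P(T ≤ 38) = Φ(1.878) ≈ 0.970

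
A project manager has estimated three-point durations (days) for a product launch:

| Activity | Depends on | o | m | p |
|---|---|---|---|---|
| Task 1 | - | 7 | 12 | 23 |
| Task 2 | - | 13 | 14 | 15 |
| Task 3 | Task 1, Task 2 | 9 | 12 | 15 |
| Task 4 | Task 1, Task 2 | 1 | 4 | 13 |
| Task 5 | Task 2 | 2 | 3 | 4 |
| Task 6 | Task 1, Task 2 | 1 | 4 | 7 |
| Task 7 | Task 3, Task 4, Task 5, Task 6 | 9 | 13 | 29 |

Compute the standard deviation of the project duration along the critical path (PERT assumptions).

3.50 days

te_Task 1 = (7 + 4·12 + 23)/6 = 78/6 = 13; σ²_Task 1 = ((23−7)/6)² = 7.111
te_Task 2 = (13 + 4·14 + 15)/6 = 84/6 = 14; σ²_Task 2 = ((15−13)/6)² = 0.111
te_Task 3 = (9 + 4·12 + 15)/6 = 72/6 = 12; σ²_Task 3 = ((15−9)/6)² = 1.000
te_Task 4 = (1 + 4·4 + 13)/6 = 30/6 = 5; σ²_Task 4 = ((13−1)/6)² = 4.000
te_Task 5 = (2 + 4·3 + 4)/6 = 18/6 = 3; σ²_Task 5 = ((4−2)/6)² = 0.111
te_Task 6 = (1 + 4·4 + 7)/6 = 24/6 = 4; σ²_Task 6 = ((7−1)/6)² = 1.000
te_Task 7 = (9 + 4·13 + 29)/6 = 90/6 = 15; σ²_Task 7 = ((29−9)/6)² = 11.111

Forward pass:
ES_Task 1 = 0; EF_Task 1 = 13
ES_Task 2 = 0; EF_Task 2 = 14
ES_Task 3 = max(EF_Task 1=13, EF_Task 2=14) = 14; EF_Task 3 = 14+12 = 26
ES_Task 4 = max(EF_Task 1=13, EF_Task 2=14) = 14; EF_Task 4 = 14+5 = 19
ES_Task 5 = 14; EF_Task 5 = 14+3 = 17
ES_Task 6 = max(EF_Task 1=13, EF_Task 2=14) = 14; EF_Task 6 = 14+4 = 18
ES_Task 7 = max(EF_Task 3=26, EF_Task 4=19, EF_Task 5=17, EF_Task 6=18) = 26; EF_Task 7 = 26+15 = 41
Expected project duration μ = 41 days. Critical path: Task 2 → Task 3 → Task 7.

Variance along critical path = 0.111 + 1.000 + 11.111 = 12.222
σ = √12.222 = 3.496 days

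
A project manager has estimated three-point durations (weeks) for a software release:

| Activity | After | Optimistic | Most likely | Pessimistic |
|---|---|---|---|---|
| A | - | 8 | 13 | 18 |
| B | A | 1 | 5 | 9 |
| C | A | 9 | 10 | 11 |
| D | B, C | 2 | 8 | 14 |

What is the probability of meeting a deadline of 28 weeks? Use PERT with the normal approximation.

te_A = (8 + 4·13 + 18)/6 = 78/6 = 13; σ²_A = ((18−8)/6)² = 2.778
te_B = (1 + 4·5 + 9)/6 = 30/6 = 5; σ²_B = ((9−1)/6)² = 1.778
te_C = (9 + 4·10 + 11)/6 = 60/6 = 10; σ²_C = ((11−9)/6)² = 0.111
te_D = (2 + 4·8 + 14)/6 = 48/6 = 8; σ²_D = ((14−2)/6)² = 4.000

Forward pass:
ES_A = 0; EF_A = 13
ES_B = 13; EF_B = 13+5 = 18
ES_C = 13; EF_C = 13+10 = 23
ES_D = max(EF_B=18, EF_C=23) = 23; EF_D = 23+8 = 31
Expected project duration μ = 31 weeks. Critical path: A → C → D.

Variance along critical path = 2.778 + 0.111 + 4.000 = 6.889; σ = √6.889 = 2.625 weeks.
Z = (28 − 31) / 2.625 = -1.143
P(T ≤ 28) = Φ(-1.143) ≈ 0.127

0.127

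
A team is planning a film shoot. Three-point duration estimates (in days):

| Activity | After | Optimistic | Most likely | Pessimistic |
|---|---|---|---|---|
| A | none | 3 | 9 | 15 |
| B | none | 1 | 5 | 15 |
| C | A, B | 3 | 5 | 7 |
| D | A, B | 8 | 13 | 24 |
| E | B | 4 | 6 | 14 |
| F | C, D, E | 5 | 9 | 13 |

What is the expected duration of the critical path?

te_A = (3 + 4·9 + 15)/6 = 54/6 = 9
te_B = (1 + 4·5 + 15)/6 = 36/6 = 6
te_C = (3 + 4·5 + 7)/6 = 30/6 = 5
te_D = (8 + 4·13 + 24)/6 = 84/6 = 14
te_E = (4 + 4·6 + 14)/6 = 42/6 = 7
te_F = (5 + 4·9 + 13)/6 = 54/6 = 9

Forward pass:
ES_A = 0; EF_A = 9
ES_B = 0; EF_B = 6
ES_C = max(EF_A=9, EF_B=6) = 9; EF_C = 9+5 = 14
ES_D = max(EF_A=9, EF_B=6) = 9; EF_D = 9+14 = 23
ES_E = 6; EF_E = 6+7 = 13
ES_F = max(EF_C=14, EF_D=23, EF_E=13) = 23; EF_F = 23+9 = 32
Expected project duration μ = 32 days. Critical path: A → D → F.

32 days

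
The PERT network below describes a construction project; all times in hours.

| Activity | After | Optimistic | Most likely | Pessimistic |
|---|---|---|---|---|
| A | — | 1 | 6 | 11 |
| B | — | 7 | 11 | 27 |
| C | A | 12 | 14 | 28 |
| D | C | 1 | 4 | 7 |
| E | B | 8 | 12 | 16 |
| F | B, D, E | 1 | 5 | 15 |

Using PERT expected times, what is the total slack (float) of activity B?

te_A = (1 + 4·6 + 11)/6 = 36/6 = 6
te_B = (7 + 4·11 + 27)/6 = 78/6 = 13
te_C = (12 + 4·14 + 28)/6 = 96/6 = 16
te_D = (1 + 4·4 + 7)/6 = 24/6 = 4
te_E = (8 + 4·12 + 16)/6 = 72/6 = 12
te_F = (1 + 4·5 + 15)/6 = 36/6 = 6

Forward pass:
ES_A = 0; EF_A = 6
ES_B = 0; EF_B = 13
ES_C = 6; EF_C = 6+16 = 22
ES_D = 22; EF_D = 22+4 = 26
ES_E = 13; EF_E = 13+12 = 25
ES_F = max(EF_B=13, EF_D=26, EF_E=25) = 26; EF_F = 26+6 = 32
Expected project duration μ = 32 hours. Critical path: A → C → D → F.

Backward pass:
LF_F = 32; LS_F = 32−6 = 26
LF_E = LS_F = 26; LS_E = 26−12 = 14
LF_D = LS_F = 26; LS_D = 26−4 = 22
LF_C = LS_D = 22; LS_C = 22−16 = 6
LF_B = min(LS_E=14, LS_F=26) = 14; LS_B = 14−13 = 1
LF_A = LS_C = 6; LS_A = 6−6 = 0
Slack_B = LS_B − ES_B = 1 − 0 = 1

1 hours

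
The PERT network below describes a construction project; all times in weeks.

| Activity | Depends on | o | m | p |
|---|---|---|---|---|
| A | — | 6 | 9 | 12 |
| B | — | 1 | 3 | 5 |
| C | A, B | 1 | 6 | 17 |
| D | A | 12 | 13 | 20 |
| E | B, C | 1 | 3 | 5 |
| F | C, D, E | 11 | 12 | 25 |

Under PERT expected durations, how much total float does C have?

4 weeks

te_A = (6 + 4·9 + 12)/6 = 54/6 = 9
te_B = (1 + 4·3 + 5)/6 = 18/6 = 3
te_C = (1 + 4·6 + 17)/6 = 42/6 = 7
te_D = (12 + 4·13 + 20)/6 = 84/6 = 14
te_E = (1 + 4·3 + 5)/6 = 18/6 = 3
te_F = (11 + 4·12 + 25)/6 = 84/6 = 14

Forward pass:
ES_A = 0; EF_A = 9
ES_B = 0; EF_B = 3
ES_C = max(EF_A=9, EF_B=3) = 9; EF_C = 9+7 = 16
ES_D = 9; EF_D = 9+14 = 23
ES_E = max(EF_B=3, EF_C=16) = 16; EF_E = 16+3 = 19
ES_F = max(EF_C=16, EF_D=23, EF_E=19) = 23; EF_F = 23+14 = 37
Expected project duration μ = 37 weeks. Critical path: A → D → F.

Backward pass:
LF_F = 37; LS_F = 37−14 = 23
LF_E = LS_F = 23; LS_E = 23−3 = 20
LF_D = LS_F = 23; LS_D = 23−14 = 9
LF_C = min(LS_E=20, LS_F=23) = 20; LS_C = 20−7 = 13
LF_B = min(LS_C=13, LS_E=20) = 13; LS_B = 13−3 = 10
LF_A = min(LS_C=13, LS_D=9) = 9; LS_A = 9−9 = 0
Slack_C = LS_C − ES_C = 13 − 9 = 4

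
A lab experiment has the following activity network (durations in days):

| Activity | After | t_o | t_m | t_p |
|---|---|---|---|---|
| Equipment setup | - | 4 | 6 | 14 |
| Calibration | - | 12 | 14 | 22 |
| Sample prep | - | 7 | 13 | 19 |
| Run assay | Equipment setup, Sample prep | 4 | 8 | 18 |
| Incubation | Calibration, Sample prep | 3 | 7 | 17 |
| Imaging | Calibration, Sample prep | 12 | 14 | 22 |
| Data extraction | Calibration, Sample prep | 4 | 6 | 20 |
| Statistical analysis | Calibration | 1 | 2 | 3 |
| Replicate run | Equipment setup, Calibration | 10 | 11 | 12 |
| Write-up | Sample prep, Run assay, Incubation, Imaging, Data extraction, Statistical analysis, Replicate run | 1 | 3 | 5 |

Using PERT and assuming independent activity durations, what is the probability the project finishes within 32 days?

te_Equipment setup = (4 + 4·6 + 14)/6 = 42/6 = 7; σ²_Equipment setup = ((14−4)/6)² = 2.778
te_Calibration = (12 + 4·14 + 22)/6 = 90/6 = 15; σ²_Calibration = ((22−12)/6)² = 2.778
te_Sample prep = (7 + 4·13 + 19)/6 = 78/6 = 13; σ²_Sample prep = ((19−7)/6)² = 4.000
te_Run assay = (4 + 4·8 + 18)/6 = 54/6 = 9; σ²_Run assay = ((18−4)/6)² = 5.444
te_Incubation = (3 + 4·7 + 17)/6 = 48/6 = 8; σ²_Incubation = ((17−3)/6)² = 5.444
te_Imaging = (12 + 4·14 + 22)/6 = 90/6 = 15; σ²_Imaging = ((22−12)/6)² = 2.778
te_Data extraction = (4 + 4·6 + 20)/6 = 48/6 = 8; σ²_Data extraction = ((20−4)/6)² = 7.111
te_Statistical analysis = (1 + 4·2 + 3)/6 = 12/6 = 2; σ²_Statistical analysis = ((3−1)/6)² = 0.111
te_Replicate run = (10 + 4·11 + 12)/6 = 66/6 = 11; σ²_Replicate run = ((12−10)/6)² = 0.111
te_Write-up = (1 + 4·3 + 5)/6 = 18/6 = 3; σ²_Write-up = ((5−1)/6)² = 0.444

Forward pass:
ES_Equipment setup = 0; EF_Equipment setup = 7
ES_Calibration = 0; EF_Calibration = 15
ES_Sample prep = 0; EF_Sample prep = 13
ES_Run assay = max(EF_Equipment setup=7, EF_Sample prep=13) = 13; EF_Run assay = 13+9 = 22
ES_Incubation = max(EF_Calibration=15, EF_Sample prep=13) = 15; EF_Incubation = 15+8 = 23
ES_Imaging = max(EF_Calibration=15, EF_Sample prep=13) = 15; EF_Imaging = 15+15 = 30
ES_Data extraction = max(EF_Calibration=15, EF_Sample prep=13) = 15; EF_Data extraction = 15+8 = 23
ES_Statistical analysis = 15; EF_Statistical analysis = 15+2 = 17
ES_Replicate run = max(EF_Equipment setup=7, EF_Calibration=15) = 15; EF_Replicate run = 15+11 = 26
ES_Write-up = max(EF_Sample prep=13, EF_Run assay=22, EF_Incubation=23, EF_Imaging=30, EF_Data extraction=23, EF_Statistical analysis=17, EF_Replicate run=26) = 30; EF_Write-up = 30+3 = 33
Expected project duration μ = 33 days. Critical path: Calibration → Imaging → Write-up.

Variance along critical path = 2.778 + 2.778 + 0.444 = 6.000; σ = √6.000 = 2.449 days.
Z = (32 − 33) / 2.449 = -0.408
P(T ≤ 32) = Φ(-0.408) ≈ 0.342

0.342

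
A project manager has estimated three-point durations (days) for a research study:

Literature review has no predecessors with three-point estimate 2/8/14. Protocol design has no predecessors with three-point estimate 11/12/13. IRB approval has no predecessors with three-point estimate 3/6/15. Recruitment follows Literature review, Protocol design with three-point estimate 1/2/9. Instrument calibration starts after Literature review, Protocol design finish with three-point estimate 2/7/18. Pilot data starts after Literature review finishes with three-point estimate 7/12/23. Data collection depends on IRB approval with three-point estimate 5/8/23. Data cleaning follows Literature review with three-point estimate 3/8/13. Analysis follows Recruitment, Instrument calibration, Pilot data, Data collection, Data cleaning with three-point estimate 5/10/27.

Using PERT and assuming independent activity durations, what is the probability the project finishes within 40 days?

te_Literature review = (2 + 4·8 + 14)/6 = 48/6 = 8; σ²_Literature review = ((14−2)/6)² = 4.000
te_Protocol design = (11 + 4·12 + 13)/6 = 72/6 = 12; σ²_Protocol design = ((13−11)/6)² = 0.111
te_IRB approval = (3 + 4·6 + 15)/6 = 42/6 = 7; σ²_IRB approval = ((15−3)/6)² = 4.000
te_Recruitment = (1 + 4·2 + 9)/6 = 18/6 = 3; σ²_Recruitment = ((9−1)/6)² = 1.778
te_Instrument calibration = (2 + 4·7 + 18)/6 = 48/6 = 8; σ²_Instrument calibration = ((18−2)/6)² = 7.111
te_Pilot data = (7 + 4·12 + 23)/6 = 78/6 = 13; σ²_Pilot data = ((23−7)/6)² = 7.111
te_Data collection = (5 + 4·8 + 23)/6 = 60/6 = 10; σ²_Data collection = ((23−5)/6)² = 9.000
te_Data cleaning = (3 + 4·8 + 13)/6 = 48/6 = 8; σ²_Data cleaning = ((13−3)/6)² = 2.778
te_Analysis = (5 + 4·10 + 27)/6 = 72/6 = 12; σ²_Analysis = ((27−5)/6)² = 13.444

Forward pass:
ES_Literature review = 0; EF_Literature review = 8
ES_Protocol design = 0; EF_Protocol design = 12
ES_IRB approval = 0; EF_IRB approval = 7
ES_Recruitment = max(EF_Literature review=8, EF_Protocol design=12) = 12; EF_Recruitment = 12+3 = 15
ES_Instrument calibration = max(EF_Literature review=8, EF_Protocol design=12) = 12; EF_Instrument calibration = 12+8 = 20
ES_Pilot data = 8; EF_Pilot data = 8+13 = 21
ES_Data collection = 7; EF_Data collection = 7+10 = 17
ES_Data cleaning = 8; EF_Data cleaning = 8+8 = 16
ES_Analysis = max(EF_Recruitment=15, EF_Instrument calibration=20, EF_Pilot data=21, EF_Data collection=17, EF_Data cleaning=16) = 21; EF_Analysis = 21+12 = 33
Expected project duration μ = 33 days. Critical path: Literature review → Pilot data → Analysis.

Variance along critical path = 4.000 + 7.111 + 13.444 = 24.556; σ = √24.556 = 4.955 days.
Z = (40 − 33) / 4.955 = 1.413
P(T ≤ 40) = Φ(1.413) ≈ 0.921

0.921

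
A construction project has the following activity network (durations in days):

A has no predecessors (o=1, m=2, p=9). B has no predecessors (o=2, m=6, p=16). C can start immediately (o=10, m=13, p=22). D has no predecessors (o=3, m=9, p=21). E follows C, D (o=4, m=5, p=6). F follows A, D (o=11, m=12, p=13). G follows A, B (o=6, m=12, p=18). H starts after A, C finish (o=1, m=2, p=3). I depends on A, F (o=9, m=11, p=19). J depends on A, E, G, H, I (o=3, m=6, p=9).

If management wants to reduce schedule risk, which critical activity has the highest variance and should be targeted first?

D

te_A = (1 + 4·2 + 9)/6 = 18/6 = 3; σ²_A = ((9−1)/6)² = 1.778
te_B = (2 + 4·6 + 16)/6 = 42/6 = 7; σ²_B = ((16−2)/6)² = 5.444
te_C = (10 + 4·13 + 22)/6 = 84/6 = 14; σ²_C = ((22−10)/6)² = 4.000
te_D = (3 + 4·9 + 21)/6 = 60/6 = 10; σ²_D = ((21−3)/6)² = 9.000
te_E = (4 + 4·5 + 6)/6 = 30/6 = 5; σ²_E = ((6−4)/6)² = 0.111
te_F = (11 + 4·12 + 13)/6 = 72/6 = 12; σ²_F = ((13−11)/6)² = 0.111
te_G = (6 + 4·12 + 18)/6 = 72/6 = 12; σ²_G = ((18−6)/6)² = 4.000
te_H = (1 + 4·2 + 3)/6 = 12/6 = 2; σ²_H = ((3−1)/6)² = 0.111
te_I = (9 + 4·11 + 19)/6 = 72/6 = 12; σ²_I = ((19−9)/6)² = 2.778
te_J = (3 + 4·6 + 9)/6 = 36/6 = 6; σ²_J = ((9−3)/6)² = 1.000

Forward pass:
ES_A = 0; EF_A = 3
ES_B = 0; EF_B = 7
ES_C = 0; EF_C = 14
ES_D = 0; EF_D = 10
ES_E = max(EF_C=14, EF_D=10) = 14; EF_E = 14+5 = 19
ES_F = max(EF_A=3, EF_D=10) = 10; EF_F = 10+12 = 22
ES_G = max(EF_A=3, EF_B=7) = 7; EF_G = 7+12 = 19
ES_H = max(EF_A=3, EF_C=14) = 14; EF_H = 14+2 = 16
ES_I = max(EF_A=3, EF_F=22) = 22; EF_I = 22+12 = 34
ES_J = max(EF_A=3, EF_E=19, EF_G=19, EF_H=16, EF_I=34) = 34; EF_J = 34+6 = 40
Expected project duration μ = 40 days. Critical path: D → F → I → J.

Variances on critical path: σ²_D=9.000, σ²_F=0.111, σ²_I=2.778, σ²_J=1.000.
Largest is σ²_D = 9.000.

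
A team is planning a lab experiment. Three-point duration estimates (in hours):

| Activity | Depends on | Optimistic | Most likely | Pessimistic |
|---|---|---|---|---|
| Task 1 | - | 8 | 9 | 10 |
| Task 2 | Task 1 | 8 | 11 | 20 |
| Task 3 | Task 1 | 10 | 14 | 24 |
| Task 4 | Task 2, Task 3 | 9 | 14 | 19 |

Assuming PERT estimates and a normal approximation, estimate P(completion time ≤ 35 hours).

0.149

te_Task 1 = (8 + 4·9 + 10)/6 = 54/6 = 9; σ²_Task 1 = ((10−8)/6)² = 0.111
te_Task 2 = (8 + 4·11 + 20)/6 = 72/6 = 12; σ²_Task 2 = ((20−8)/6)² = 4.000
te_Task 3 = (10 + 4·14 + 24)/6 = 90/6 = 15; σ²_Task 3 = ((24−10)/6)² = 5.444
te_Task 4 = (9 + 4·14 + 19)/6 = 84/6 = 14; σ²_Task 4 = ((19−9)/6)² = 2.778

Forward pass:
ES_Task 1 = 0; EF_Task 1 = 9
ES_Task 2 = 9; EF_Task 2 = 9+12 = 21
ES_Task 3 = 9; EF_Task 3 = 9+15 = 24
ES_Task 4 = max(EF_Task 2=21, EF_Task 3=24) = 24; EF_Task 4 = 24+14 = 38
Expected project duration μ = 38 hours. Critical path: Task 1 → Task 3 → Task 4.

Variance along critical path = 0.111 + 5.444 + 2.778 = 8.333; σ = √8.333 = 2.887 hours.
Z = (35 − 38) / 2.887 = -1.039
P(T ≤ 35) = Φ(-1.039) ≈ 0.149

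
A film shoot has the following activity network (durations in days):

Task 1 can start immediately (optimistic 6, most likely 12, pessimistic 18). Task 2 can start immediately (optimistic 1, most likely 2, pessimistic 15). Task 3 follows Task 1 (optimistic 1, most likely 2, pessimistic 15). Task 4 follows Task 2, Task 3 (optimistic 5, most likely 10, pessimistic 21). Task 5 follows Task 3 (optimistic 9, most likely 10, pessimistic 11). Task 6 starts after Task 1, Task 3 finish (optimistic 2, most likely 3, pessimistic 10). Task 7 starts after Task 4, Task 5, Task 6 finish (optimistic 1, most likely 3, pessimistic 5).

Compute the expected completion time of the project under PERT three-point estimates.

te_Task 1 = (6 + 4·12 + 18)/6 = 72/6 = 12
te_Task 2 = (1 + 4·2 + 15)/6 = 24/6 = 4
te_Task 3 = (1 + 4·2 + 15)/6 = 24/6 = 4
te_Task 4 = (5 + 4·10 + 21)/6 = 66/6 = 11
te_Task 5 = (9 + 4·10 + 11)/6 = 60/6 = 10
te_Task 6 = (2 + 4·3 + 10)/6 = 24/6 = 4
te_Task 7 = (1 + 4·3 + 5)/6 = 18/6 = 3

Forward pass:
ES_Task 1 = 0; EF_Task 1 = 12
ES_Task 2 = 0; EF_Task 2 = 4
ES_Task 3 = 12; EF_Task 3 = 12+4 = 16
ES_Task 4 = max(EF_Task 2=4, EF_Task 3=16) = 16; EF_Task 4 = 16+11 = 27
ES_Task 5 = 16; EF_Task 5 = 16+10 = 26
ES_Task 6 = max(EF_Task 1=12, EF_Task 3=16) = 16; EF_Task 6 = 16+4 = 20
ES_Task 7 = max(EF_Task 4=27, EF_Task 5=26, EF_Task 6=20) = 27; EF_Task 7 = 27+3 = 30
Expected project duration μ = 30 days. Critical path: Task 1 → Task 3 → Task 4 → Task 7.

30 days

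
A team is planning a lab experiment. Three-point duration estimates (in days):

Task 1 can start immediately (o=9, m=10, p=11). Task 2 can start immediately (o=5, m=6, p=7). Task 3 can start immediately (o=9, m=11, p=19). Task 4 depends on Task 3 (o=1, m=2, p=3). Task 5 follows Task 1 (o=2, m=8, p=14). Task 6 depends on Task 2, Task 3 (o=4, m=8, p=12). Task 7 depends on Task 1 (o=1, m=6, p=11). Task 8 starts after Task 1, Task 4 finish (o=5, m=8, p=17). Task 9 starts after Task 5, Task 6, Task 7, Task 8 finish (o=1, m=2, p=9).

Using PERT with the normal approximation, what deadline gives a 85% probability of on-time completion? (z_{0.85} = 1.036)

te_Task 1 = (9 + 4·10 + 11)/6 = 60/6 = 10; σ²_Task 1 = ((11−9)/6)² = 0.111
te_Task 2 = (5 + 4·6 + 7)/6 = 36/6 = 6; σ²_Task 2 = ((7−5)/6)² = 0.111
te_Task 3 = (9 + 4·11 + 19)/6 = 72/6 = 12; σ²_Task 3 = ((19−9)/6)² = 2.778
te_Task 4 = (1 + 4·2 + 3)/6 = 12/6 = 2; σ²_Task 4 = ((3−1)/6)² = 0.111
te_Task 5 = (2 + 4·8 + 14)/6 = 48/6 = 8; σ²_Task 5 = ((14−2)/6)² = 4.000
te_Task 6 = (4 + 4·8 + 12)/6 = 48/6 = 8; σ²_Task 6 = ((12−4)/6)² = 1.778
te_Task 7 = (1 + 4·6 + 11)/6 = 36/6 = 6; σ²_Task 7 = ((11−1)/6)² = 2.778
te_Task 8 = (5 + 4·8 + 17)/6 = 54/6 = 9; σ²_Task 8 = ((17−5)/6)² = 4.000
te_Task 9 = (1 + 4·2 + 9)/6 = 18/6 = 3; σ²_Task 9 = ((9−1)/6)² = 1.778

Forward pass:
ES_Task 1 = 0; EF_Task 1 = 10
ES_Task 2 = 0; EF_Task 2 = 6
ES_Task 3 = 0; EF_Task 3 = 12
ES_Task 4 = 12; EF_Task 4 = 12+2 = 14
ES_Task 5 = 10; EF_Task 5 = 10+8 = 18
ES_Task 6 = max(EF_Task 2=6, EF_Task 3=12) = 12; EF_Task 6 = 12+8 = 20
ES_Task 7 = 10; EF_Task 7 = 10+6 = 16
ES_Task 8 = max(EF_Task 1=10, EF_Task 4=14) = 14; EF_Task 8 = 14+9 = 23
ES_Task 9 = max(EF_Task 5=18, EF_Task 6=20, EF_Task 7=16, EF_Task 8=23) = 23; EF_Task 9 = 23+3 = 26
Expected project duration μ = 26 days. Critical path: Task 3 → Task 4 → Task 8 → Task 9.

Variance along critical path = 2.778 + 0.111 + 4.000 + 1.778 = 8.667; σ = 2.944 days.
D = μ + z·σ = 26 + 1.036·2.944 = 29.0 days

29.0 days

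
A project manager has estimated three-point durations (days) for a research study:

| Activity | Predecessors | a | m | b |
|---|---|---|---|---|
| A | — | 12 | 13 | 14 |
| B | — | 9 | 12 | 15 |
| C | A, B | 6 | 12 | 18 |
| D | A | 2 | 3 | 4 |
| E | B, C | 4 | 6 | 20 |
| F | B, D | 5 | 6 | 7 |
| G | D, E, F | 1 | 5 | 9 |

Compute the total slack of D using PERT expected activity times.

11 days

te_A = (12 + 4·13 + 14)/6 = 78/6 = 13
te_B = (9 + 4·12 + 15)/6 = 72/6 = 12
te_C = (6 + 4·12 + 18)/6 = 72/6 = 12
te_D = (2 + 4·3 + 4)/6 = 18/6 = 3
te_E = (4 + 4·6 + 20)/6 = 48/6 = 8
te_F = (5 + 4·6 + 7)/6 = 36/6 = 6
te_G = (1 + 4·5 + 9)/6 = 30/6 = 5

Forward pass:
ES_A = 0; EF_A = 13
ES_B = 0; EF_B = 12
ES_C = max(EF_A=13, EF_B=12) = 13; EF_C = 13+12 = 25
ES_D = 13; EF_D = 13+3 = 16
ES_E = max(EF_B=12, EF_C=25) = 25; EF_E = 25+8 = 33
ES_F = max(EF_B=12, EF_D=16) = 16; EF_F = 16+6 = 22
ES_G = max(EF_D=16, EF_E=33, EF_F=22) = 33; EF_G = 33+5 = 38
Expected project duration μ = 38 days. Critical path: A → C → E → G.

Backward pass:
LF_G = 38; LS_G = 38−5 = 33
LF_F = LS_G = 33; LS_F = 33−6 = 27
LF_E = LS_G = 33; LS_E = 33−8 = 25
LF_D = min(LS_F=27, LS_G=33) = 27; LS_D = 27−3 = 24
LF_C = LS_E = 25; LS_C = 25−12 = 13
LF_B = min(LS_C=13, LS_E=25, LS_F=27) = 13; LS_B = 13−12 = 1
LF_A = min(LS_C=13, LS_D=24) = 13; LS_A = 13−13 = 0
Slack_D = LS_D − ES_D = 24 − 13 = 11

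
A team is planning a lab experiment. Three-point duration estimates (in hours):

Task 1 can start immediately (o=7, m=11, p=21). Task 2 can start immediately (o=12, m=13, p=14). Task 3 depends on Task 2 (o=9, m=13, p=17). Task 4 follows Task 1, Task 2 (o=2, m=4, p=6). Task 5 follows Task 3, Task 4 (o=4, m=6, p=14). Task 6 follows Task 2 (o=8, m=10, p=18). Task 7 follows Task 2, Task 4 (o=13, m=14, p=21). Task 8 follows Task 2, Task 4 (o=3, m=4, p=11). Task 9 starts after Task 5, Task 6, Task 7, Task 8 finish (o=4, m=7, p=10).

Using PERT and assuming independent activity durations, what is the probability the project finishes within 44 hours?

0.954

te_Task 1 = (7 + 4·11 + 21)/6 = 72/6 = 12; σ²_Task 1 = ((21−7)/6)² = 5.444
te_Task 2 = (12 + 4·13 + 14)/6 = 78/6 = 13; σ²_Task 2 = ((14−12)/6)² = 0.111
te_Task 3 = (9 + 4·13 + 17)/6 = 78/6 = 13; σ²_Task 3 = ((17−9)/6)² = 1.778
te_Task 4 = (2 + 4·4 + 6)/6 = 24/6 = 4; σ²_Task 4 = ((6−2)/6)² = 0.444
te_Task 5 = (4 + 4·6 + 14)/6 = 42/6 = 7; σ²_Task 5 = ((14−4)/6)² = 2.778
te_Task 6 = (8 + 4·10 + 18)/6 = 66/6 = 11; σ²_Task 6 = ((18−8)/6)² = 2.778
te_Task 7 = (13 + 4·14 + 21)/6 = 90/6 = 15; σ²_Task 7 = ((21−13)/6)² = 1.778
te_Task 8 = (3 + 4·4 + 11)/6 = 30/6 = 5; σ²_Task 8 = ((11−3)/6)² = 1.778
te_Task 9 = (4 + 4·7 + 10)/6 = 42/6 = 7; σ²_Task 9 = ((10−4)/6)² = 1.000

Forward pass:
ES_Task 1 = 0; EF_Task 1 = 12
ES_Task 2 = 0; EF_Task 2 = 13
ES_Task 3 = 13; EF_Task 3 = 13+13 = 26
ES_Task 4 = max(EF_Task 1=12, EF_Task 2=13) = 13; EF_Task 4 = 13+4 = 17
ES_Task 5 = max(EF_Task 3=26, EF_Task 4=17) = 26; EF_Task 5 = 26+7 = 33
ES_Task 6 = 13; EF_Task 6 = 13+11 = 24
ES_Task 7 = max(EF_Task 2=13, EF_Task 4=17) = 17; EF_Task 7 = 17+15 = 32
ES_Task 8 = max(EF_Task 2=13, EF_Task 4=17) = 17; EF_Task 8 = 17+5 = 22
ES_Task 9 = max(EF_Task 5=33, EF_Task 6=24, EF_Task 7=32, EF_Task 8=22) = 33; EF_Task 9 = 33+7 = 40
Expected project duration μ = 40 hours. Critical path: Task 2 → Task 3 → Task 5 → Task 9.

Variance along critical path = 0.111 + 1.778 + 2.778 + 1.000 = 5.667; σ = √5.667 = 2.380 hours.
Z = (44 − 40) / 2.380 = 1.680
P(T ≤ 44) = Φ(1.680) ≈ 0.954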